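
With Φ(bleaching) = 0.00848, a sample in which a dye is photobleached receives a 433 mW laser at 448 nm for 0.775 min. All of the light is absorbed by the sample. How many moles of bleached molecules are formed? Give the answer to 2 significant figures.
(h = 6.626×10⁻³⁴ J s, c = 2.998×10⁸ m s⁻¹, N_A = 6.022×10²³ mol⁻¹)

Photon energy at 448 nm: hc/λ = (6.626×10⁻³⁴)(2.998×10⁸)/(448×10⁻⁹) = 4.434×10⁻¹⁹ J.
Energy delivered: (433 mW)(46.5 s) = 20.13 J.
Photons incident: 20.13 / 4.434×10⁻¹⁹ = 4.540×10¹⁹, i.e. 4.540×10¹⁹/6.022×10²³ = 7.539×10⁻⁵ mol.
Product: Φ × n_abs = 0.00848 × 7.539×10⁻⁵ = 6.393×10⁻⁷ mol.

6.4×10⁻⁷ mol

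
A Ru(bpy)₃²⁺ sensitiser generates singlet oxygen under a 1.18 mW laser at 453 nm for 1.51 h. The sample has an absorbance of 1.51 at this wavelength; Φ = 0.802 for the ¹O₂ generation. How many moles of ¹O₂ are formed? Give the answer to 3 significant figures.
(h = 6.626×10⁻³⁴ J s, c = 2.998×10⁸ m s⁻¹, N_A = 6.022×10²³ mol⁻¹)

Photon energy at 453 nm: hc/λ = (6.626×10⁻³⁴)(2.998×10⁸)/(453×10⁻⁹) = 4.385×10⁻¹⁹ J.
Energy delivered: (1.18 mW)(5436 s) = 6.414 J.
Photons incident: 6.414 / 4.385×10⁻¹⁹ = 1.463×10¹⁹, i.e. 1.463×10¹⁹/6.022×10²³ = 2.429×10⁻⁵ mol.
Fraction absorbed: 1 − 10^(−1.51) = 0.9691.
Photons absorbed: 0.9691 × 2.429×10⁻⁵ = 2.354×10⁻⁵ mol.
Product: Φ × n_abs = 0.802 × 2.354×10⁻⁵ = 1.888×10⁻⁵ mol.

1.89×10⁻⁵ mol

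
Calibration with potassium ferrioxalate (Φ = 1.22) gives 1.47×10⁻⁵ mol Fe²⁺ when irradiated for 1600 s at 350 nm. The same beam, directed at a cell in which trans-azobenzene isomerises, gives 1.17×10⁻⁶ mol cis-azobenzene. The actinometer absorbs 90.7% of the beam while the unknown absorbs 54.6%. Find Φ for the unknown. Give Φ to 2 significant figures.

Photons absorbed by the actinometer: 1.47×10⁻⁵ / 1.22 = 1.205×10⁻⁵ mol.
Incident flux: 1.205×10⁻⁵ / 0.907 = 1.329×10⁻⁵ einstein.
Absorbed by unknown: 0.546 × 1.329×10⁻⁵ = 7.256×10⁻⁶ mol.
Φ(unknown) = 1.17×10⁻⁶ / 7.256×10⁻⁶ = 0.16.

Φ = 0.16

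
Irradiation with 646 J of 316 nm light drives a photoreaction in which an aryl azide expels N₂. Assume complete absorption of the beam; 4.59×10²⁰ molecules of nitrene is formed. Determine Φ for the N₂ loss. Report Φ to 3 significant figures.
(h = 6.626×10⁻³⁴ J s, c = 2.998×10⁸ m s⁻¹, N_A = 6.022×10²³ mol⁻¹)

Φ = 0.447

Product: 4.59×10²⁰ / 6.022×10²³ = 7.622×10⁻⁴ mol.
Photon energy at 316 nm: hc/λ = (6.626×10⁻³⁴)(2.998×10⁸)/(316×10⁻⁹) = 6.286×10⁻¹⁹ J.
Photons incident: 646 / 6.286×10⁻¹⁹ = 1.028×10²¹, i.e. 1.028×10²¹/6.022×10²³ = 0.001707 mol.
Φ = 7.622×10⁻⁴ mol / 0.001707 mol photons = 0.447.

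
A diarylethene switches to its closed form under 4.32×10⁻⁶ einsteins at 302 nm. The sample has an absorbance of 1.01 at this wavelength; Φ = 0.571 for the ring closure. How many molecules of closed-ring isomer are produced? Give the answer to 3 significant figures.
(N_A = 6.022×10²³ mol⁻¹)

1.34×10¹⁸ molecules

Fraction absorbed: 1 − 10^(−1.01) = 0.9023.
Photons absorbed: 0.9023 × 4.32×10⁻⁶ = 3.898×10⁻⁶ mol.
Product: Φ × n_abs = 0.571 × 3.898×10⁻⁶ = 2.226×10⁻⁶ mol.
As a count: 2.226×10⁻⁶ × 6.022×10²³ = 1.34×10¹⁸.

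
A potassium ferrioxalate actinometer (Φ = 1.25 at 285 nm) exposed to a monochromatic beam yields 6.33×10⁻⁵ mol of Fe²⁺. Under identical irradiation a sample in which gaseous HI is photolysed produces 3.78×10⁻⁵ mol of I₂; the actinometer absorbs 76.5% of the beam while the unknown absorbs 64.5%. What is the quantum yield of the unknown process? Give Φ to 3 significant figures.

Photons absorbed by the actinometer: 6.33×10⁻⁵ / 1.25 = 5.064×10⁻⁵ mol.
Incident flux: 5.064×10⁻⁵ / 0.765 = 6.620×10⁻⁵ einstein.
Absorbed by unknown: 0.645 × 6.620×10⁻⁵ = 4.270×10⁻⁵ mol.
Φ(unknown) = 3.78×10⁻⁵ / 4.270×10⁻⁵ = 0.885.

Φ = 0.885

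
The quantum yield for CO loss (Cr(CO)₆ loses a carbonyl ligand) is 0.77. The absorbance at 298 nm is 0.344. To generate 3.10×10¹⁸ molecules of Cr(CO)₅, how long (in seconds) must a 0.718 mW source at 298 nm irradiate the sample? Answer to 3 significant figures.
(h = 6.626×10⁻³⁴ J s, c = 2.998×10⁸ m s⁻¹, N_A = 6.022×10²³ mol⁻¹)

Product: 3.10×10¹⁸ / 6.022×10²³ = 5.148×10⁻⁶ mol.
Photons that must be absorbed: 5.148×10⁻⁶ / 0.77 = 6.686×10⁻⁶ mol.
Fraction absorbed: 1 − 10^(−0.344) = 0.5471.
Incident photons needed: 6.686×10⁻⁶ / 0.5471 = 1.222×10⁻⁵ mol.
Photon energy: hc/λ = 6.666×10⁻¹⁹ J; per mole, 4.014×10⁵ J mol⁻¹.
Energy required: 1.222×10⁻⁵ × 4.014×10⁵ = 4.905 J.
Time: 4.905 J / 0.000718 W = 6830 s.

t ≈ 6830 s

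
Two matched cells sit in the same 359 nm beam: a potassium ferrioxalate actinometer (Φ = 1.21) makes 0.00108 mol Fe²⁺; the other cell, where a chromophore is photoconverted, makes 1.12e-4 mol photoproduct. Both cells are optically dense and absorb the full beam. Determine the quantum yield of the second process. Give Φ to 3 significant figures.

Photons absorbed by the actinometer: 0.00108 / 1.21 = 8.926e-4 mol.
Φ(unknown) = 1.12e-4 / 8.926e-4 = 0.125.

Φ = 0.125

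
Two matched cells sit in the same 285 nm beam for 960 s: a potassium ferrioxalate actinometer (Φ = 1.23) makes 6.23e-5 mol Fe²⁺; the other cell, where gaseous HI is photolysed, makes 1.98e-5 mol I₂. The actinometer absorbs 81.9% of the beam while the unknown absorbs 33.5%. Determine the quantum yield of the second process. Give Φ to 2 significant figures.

Φ = 0.96

Photons absorbed by the actinometer: 6.23e-5 / 1.23 = 5.065e-5 mol.
Incident flux: 5.065e-5 / 0.819 = 6.184e-5 einstein.
Absorbed by unknown: 0.335 × 6.184e-5 = 2.072e-5 mol.
Φ(unknown) = 1.98e-5 / 2.072e-5 = 0.96.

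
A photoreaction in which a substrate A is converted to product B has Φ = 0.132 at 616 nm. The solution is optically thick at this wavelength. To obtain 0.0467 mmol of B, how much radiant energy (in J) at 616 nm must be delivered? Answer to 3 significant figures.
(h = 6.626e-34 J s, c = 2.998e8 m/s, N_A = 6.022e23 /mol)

Product: 0.0467 mmol = 4.67e-5 mol.
Photons that must be absorbed: 4.67e-5 / 0.132 = 3.538e-4 mol.
Photon energy: hc/λ = 3.225e-19 J; per mole, 1.942e5 J mol⁻¹.
Energy required: 3.538e-4 × 1.942e5 = 68.7 J.

68.7 J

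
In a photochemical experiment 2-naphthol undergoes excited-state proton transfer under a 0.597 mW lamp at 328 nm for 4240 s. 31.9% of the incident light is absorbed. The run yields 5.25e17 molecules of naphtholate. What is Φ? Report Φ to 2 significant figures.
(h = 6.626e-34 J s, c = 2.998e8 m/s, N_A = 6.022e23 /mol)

Product: 5.25e17 / 6.022e23 = 8.718e-7 mol.
Photon energy at 328 nm: hc/λ = (6.626e-34)(2.998e8)/(328e-9) = 6.056e-19 J.
Energy delivered: (0.597 mW)(4240 s) = 2.531 J.
Photons incident: 2.531 / 6.056e-19 = 4.179e18, i.e. 4.179e18/6.022e23 = 6.940e-6 mol.
Photons absorbed: 0.319 × 6.940e-6 = 2.214e-6 mol.
Φ = 8.718e-7 mol / 2.214e-6 mol photons = 0.39.

Φ = 0.39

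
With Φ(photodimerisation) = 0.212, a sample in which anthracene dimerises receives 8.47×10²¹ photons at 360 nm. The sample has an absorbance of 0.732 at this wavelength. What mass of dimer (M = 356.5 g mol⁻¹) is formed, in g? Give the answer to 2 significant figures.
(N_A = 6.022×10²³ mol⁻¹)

Moles of photons: 8.47×10²¹ / 6.022×10²³ = 0.01407 mol.
Fraction absorbed: 1 − 10^(−0.732) = 0.8146.
Photons absorbed: 0.8146 × 0.01407 = 0.01146 mol.
Product: Φ × n_abs = 0.212 × 0.01146 = 0.002430 mol.
Mass: 0.002430 × 356.5 = 0.8663 g = 0.87 g.

0.87 g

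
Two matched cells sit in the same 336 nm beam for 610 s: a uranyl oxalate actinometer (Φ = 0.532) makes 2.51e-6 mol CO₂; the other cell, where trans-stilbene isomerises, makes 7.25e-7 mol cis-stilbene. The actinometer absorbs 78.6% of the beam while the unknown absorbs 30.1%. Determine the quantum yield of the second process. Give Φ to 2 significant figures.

Photons absorbed by the actinometer: 2.51e-6 / 0.532 = 4.718e-6 mol.
Incident flux: 4.718e-6 / 0.786 = 6.003e-6 einstein.
Absorbed by unknown: 0.301 × 6.003e-6 = 1.807e-6 mol.
Φ(unknown) = 7.25e-7 / 1.807e-6 = 0.40.

Φ = 0.40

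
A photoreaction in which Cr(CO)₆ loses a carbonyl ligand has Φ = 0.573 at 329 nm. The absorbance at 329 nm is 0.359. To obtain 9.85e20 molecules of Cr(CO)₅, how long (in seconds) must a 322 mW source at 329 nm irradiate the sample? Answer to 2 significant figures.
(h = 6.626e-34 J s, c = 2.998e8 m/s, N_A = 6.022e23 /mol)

Product: 9.85e20 / 6.022e23 = 0.001636 mol.
Photons that must be absorbed: 0.001636 / 0.573 = 0.002855 mol.
Fraction absorbed: 1 − 10^(−0.359) = 0.5625.
Incident photons needed: 0.002855 / 0.5625 = 0.005076 mol.
Photon energy: hc/λ = 6.038e-19 J; per mole, 3.636e5 J mol⁻¹.
Energy required: 0.005076 × 3.636e5 = 1846 J.
Time: 1846 J / 0.322 W = 5700 s.

t ≈ 5700 s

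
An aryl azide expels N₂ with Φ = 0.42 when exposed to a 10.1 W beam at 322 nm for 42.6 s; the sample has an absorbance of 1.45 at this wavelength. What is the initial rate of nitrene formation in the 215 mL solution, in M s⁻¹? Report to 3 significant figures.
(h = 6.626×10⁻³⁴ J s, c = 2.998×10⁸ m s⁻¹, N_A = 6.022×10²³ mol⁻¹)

5.12×10⁻⁵ M s⁻¹

Photon energy at 322 nm: hc/λ = (6.626×10⁻³⁴)(2.998×10⁸)/(322×10⁻⁹) = 6.169×10⁻¹⁹ J.
Energy delivered: (10.1 W)(42.6 s) = 430.3 J.
Photons incident: 430.3 / 6.169×10⁻¹⁹ = 6.975×10²⁰, i.e. 6.975×10²⁰/6.022×10²³ = 0.001158 mol.
Fraction absorbed: 1 − 10^(−1.45) = 0.9645.
Photons absorbed: 0.9645 × 0.001158 = 0.001117 mol.
Product formed: 0.42 × 0.001117 = 4.691×10⁻⁴ mol.
Rate: 4.691×10⁻⁴ mol / (42.6 s × 0.215 L) = 5.12×10⁻⁵ M s⁻¹.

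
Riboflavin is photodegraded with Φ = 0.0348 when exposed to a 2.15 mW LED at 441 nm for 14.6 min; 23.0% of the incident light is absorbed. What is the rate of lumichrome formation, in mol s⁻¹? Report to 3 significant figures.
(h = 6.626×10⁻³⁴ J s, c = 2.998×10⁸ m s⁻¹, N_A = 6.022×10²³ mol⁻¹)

6.34×10⁻¹¹ mol s⁻¹

Photon energy at 441 nm: hc/λ = (6.626×10⁻³⁴)(2.998×10⁸)/(441×10⁻⁹) = 4.504×10⁻¹⁹ J.
Energy delivered: (2.15 mW)(876 s) = 1.883 J.
Photons incident: 1.883 / 4.504×10⁻¹⁹ = 4.181×10¹⁸, i.e. 4.181×10¹⁸/6.022×10²³ = 6.943×10⁻⁶ mol.
Photons absorbed: 0.230 × 6.943×10⁻⁶ = 1.597×10⁻⁶ mol.
Product formed: 0.0348 × 1.597×10⁻⁶ = 5.558×10⁻⁸ mol.
Rate: 5.558×10⁻⁸ / 876 s = 6.34×10⁻¹¹ mol s⁻¹.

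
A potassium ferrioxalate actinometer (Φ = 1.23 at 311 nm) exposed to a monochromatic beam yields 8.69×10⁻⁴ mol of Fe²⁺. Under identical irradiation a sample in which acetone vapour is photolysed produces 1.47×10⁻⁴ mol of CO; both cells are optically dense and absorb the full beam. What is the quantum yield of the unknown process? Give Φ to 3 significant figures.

Φ = 0.208

Photons absorbed by the actinometer: 8.69×10⁻⁴ / 1.23 = 7.065×10⁻⁴ mol.
Φ(unknown) = 1.47×10⁻⁴ / 7.065×10⁻⁴ = 0.208.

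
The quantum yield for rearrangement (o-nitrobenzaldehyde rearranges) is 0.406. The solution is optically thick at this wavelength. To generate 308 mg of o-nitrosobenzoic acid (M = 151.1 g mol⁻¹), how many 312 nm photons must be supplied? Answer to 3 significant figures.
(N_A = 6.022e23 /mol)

Product: 308 mg / 151.1 g mol⁻¹ = 0.002038 mol.
Photons that must be absorbed: 0.002038 / 0.406 = 0.005020 mol.
Photon count: 0.005020 × 6.022e23 = 3.02e21.

3.02e21 photons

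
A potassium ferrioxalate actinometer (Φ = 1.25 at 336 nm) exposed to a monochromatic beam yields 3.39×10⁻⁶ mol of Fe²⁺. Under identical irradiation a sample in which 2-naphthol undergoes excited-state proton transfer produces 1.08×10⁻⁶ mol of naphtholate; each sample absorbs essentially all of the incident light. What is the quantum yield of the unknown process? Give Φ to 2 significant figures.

Φ = 0.40

Photons absorbed by the actinometer: 3.39×10⁻⁶ / 1.25 = 2.712×10⁻⁶ mol.
Φ(unknown) = 1.08×10⁻⁶ / 2.712×10⁻⁶ = 0.40.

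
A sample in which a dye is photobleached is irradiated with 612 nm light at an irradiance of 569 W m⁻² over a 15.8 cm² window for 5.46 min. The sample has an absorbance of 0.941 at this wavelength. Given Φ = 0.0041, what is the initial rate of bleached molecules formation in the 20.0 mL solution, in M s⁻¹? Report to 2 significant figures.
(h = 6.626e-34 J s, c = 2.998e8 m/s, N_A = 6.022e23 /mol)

Photon energy at 612 nm: hc/λ = (6.626e-34)(2.998e8)/(612e-9) = 3.246e-19 J.
Energy delivered: (569 W m⁻²)(15.8e-4 m²)(327.6 s) = 294.5 J.
Photons incident: 294.5 / 3.246e-19 = 9.073e20, i.e. 9.073e20/6.022e23 = 0.001507 mol.
Fraction absorbed: 1 − 10^(−0.941) = 0.8854.
Photons absorbed: 0.8854 × 0.001507 = 0.001334 mol.
Product formed: 0.0041 × 0.001334 = 5.469e-6 mol.
Rate: 5.469e-6 mol / (327.6 s × 0.02 L) = 8.3e-7 M s⁻¹.

8.3e-7 M s⁻¹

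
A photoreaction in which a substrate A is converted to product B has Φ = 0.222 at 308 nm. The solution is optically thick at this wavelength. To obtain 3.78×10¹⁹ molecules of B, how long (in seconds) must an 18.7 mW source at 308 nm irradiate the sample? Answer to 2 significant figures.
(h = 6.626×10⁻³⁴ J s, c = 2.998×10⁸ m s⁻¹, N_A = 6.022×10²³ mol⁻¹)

t ≈ 5900 s

Product: 3.78×10¹⁹ / 6.022×10²³ = 6.277×10⁻⁵ mol.
Photons that must be absorbed: 6.277×10⁻⁵ / 0.222 = 2.827×10⁻⁴ mol.
Photon energy: hc/λ = 6.450×10⁻¹⁹ J; per mole, 3.884×10⁵ J mol⁻¹.
Energy required: 2.827×10⁻⁴ × 3.884×10⁵ = 109.8 J.
Time: 109.8 J / 0.0187 W = 5900 s.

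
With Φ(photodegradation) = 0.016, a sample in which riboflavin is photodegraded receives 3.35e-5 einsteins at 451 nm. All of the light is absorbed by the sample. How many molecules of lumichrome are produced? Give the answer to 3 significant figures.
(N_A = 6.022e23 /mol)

Product: Φ × n_abs = 0.016 × 3.35e-5 = 5.360e-7 mol.
As a count: 5.360e-7 × 6.022e23 = 3.23e17.

3.23e17 molecules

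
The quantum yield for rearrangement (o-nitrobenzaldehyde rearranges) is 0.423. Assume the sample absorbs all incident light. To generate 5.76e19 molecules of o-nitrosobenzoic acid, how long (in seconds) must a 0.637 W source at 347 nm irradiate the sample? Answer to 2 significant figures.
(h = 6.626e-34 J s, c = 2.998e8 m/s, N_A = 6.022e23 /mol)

t ≈ 120 s

Product: 5.76e19 / 6.022e23 = 9.565e-5 mol.
Photons that must be absorbed: 9.565e-5 / 0.423 = 2.261e-4 mol.
Photon energy: hc/λ = 5.725e-19 J; per mole, 3.448e5 J mol⁻¹.
Energy required: 2.261e-4 × 3.448e5 = 77.96 J.
Time: 77.96 J / 0.637 W = 120 s.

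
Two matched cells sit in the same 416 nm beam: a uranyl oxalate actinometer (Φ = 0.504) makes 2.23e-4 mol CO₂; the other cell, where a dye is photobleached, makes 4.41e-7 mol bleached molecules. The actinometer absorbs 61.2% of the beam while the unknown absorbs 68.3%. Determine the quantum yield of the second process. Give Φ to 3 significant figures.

Φ = 8.93e-4

Photons absorbed by the actinometer: 2.23e-4 / 0.504 = 4.425e-4 mol.
Incident flux: 4.425e-4 / 0.612 = 7.230e-4 einstein.
Absorbed by unknown: 0.683 × 7.230e-4 = 4.938e-4 mol.
Φ(unknown) = 4.41e-7 / 4.938e-4 = 8.93e-4.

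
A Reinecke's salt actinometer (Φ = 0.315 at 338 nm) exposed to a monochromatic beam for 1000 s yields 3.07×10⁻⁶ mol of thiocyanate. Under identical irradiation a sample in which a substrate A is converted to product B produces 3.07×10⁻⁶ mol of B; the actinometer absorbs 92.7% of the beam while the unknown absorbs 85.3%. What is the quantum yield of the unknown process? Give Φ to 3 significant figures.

Φ = 0.342

Photons absorbed by the actinometer: 3.07×10⁻⁶ / 0.315 = 9.746×10⁻⁶ mol.
Incident flux: 9.746×10⁻⁶ / 0.927 = 1.051×10⁻⁵ einstein.
Absorbed by unknown: 0.853 × 1.051×10⁻⁵ = 8.965×10⁻⁶ mol.
Φ(unknown) = 3.07×10⁻⁶ / 8.965×10⁻⁶ = 0.342.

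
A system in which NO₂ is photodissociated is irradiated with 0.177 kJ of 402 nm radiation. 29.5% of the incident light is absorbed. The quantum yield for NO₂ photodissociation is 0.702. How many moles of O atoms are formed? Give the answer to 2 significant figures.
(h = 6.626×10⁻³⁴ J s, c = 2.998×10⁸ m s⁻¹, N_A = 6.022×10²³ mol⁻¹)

1.2×10⁻⁴ mol

Photon energy at 402 nm: hc/λ = (6.626×10⁻³⁴)(2.998×10⁸)/(402×10⁻⁹) = 4.941×10⁻¹⁹ J.
Incident energy: 0.177 kJ = 177 J.
Photons incident: 177 / 4.941×10⁻¹⁹ = 3.582×10²⁰, i.e. 3.582×10²⁰/6.022×10²³ = 5.948×10⁻⁴ mol.
Photons absorbed: 0.295 × 5.948×10⁻⁴ = 1.755×10⁻⁴ mol.
Product: Φ × n_abs = 0.702 × 1.755×10⁻⁴ = 1.232×10⁻⁴ mol.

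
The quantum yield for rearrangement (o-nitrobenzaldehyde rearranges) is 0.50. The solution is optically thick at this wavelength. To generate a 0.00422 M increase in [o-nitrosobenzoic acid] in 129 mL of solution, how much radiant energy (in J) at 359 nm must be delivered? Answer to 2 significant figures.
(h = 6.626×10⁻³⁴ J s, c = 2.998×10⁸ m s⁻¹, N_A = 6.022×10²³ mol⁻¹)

Product: (0.00422 M)(0.129 L) = 5.444×10⁻⁴ mol.
Photons that must be absorbed: 5.444×10⁻⁴ / 0.50 = 0.001089 mol.
Photon energy: hc/λ = 5.533×10⁻¹⁹ J; per mole, 3.332×10⁵ J mol⁻¹.
Energy required: 0.001089 × 3.332×10⁵ = 360 J.

360 J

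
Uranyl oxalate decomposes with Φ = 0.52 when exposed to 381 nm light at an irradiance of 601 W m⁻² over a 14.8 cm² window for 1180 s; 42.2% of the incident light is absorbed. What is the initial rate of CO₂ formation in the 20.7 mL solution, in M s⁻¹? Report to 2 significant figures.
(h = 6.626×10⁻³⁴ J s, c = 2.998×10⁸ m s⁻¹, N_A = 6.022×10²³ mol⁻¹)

Photon energy at 381 nm: hc/λ = (6.626×10⁻³⁴)(2.998×10⁸)/(381×10⁻⁹) = 5.214×10⁻¹⁹ J.
Energy delivered: (601 W m⁻²)(14.8×10⁻⁴ m²)(1180 s) = 1050 J.
Photons incident: 1050 / 5.214×10⁻¹⁹ = 2.014×10²¹, i.e. 2.014×10²¹/6.022×10²³ = 0.003344 mol.
Photons absorbed: 0.422 × 0.003344 = 0.001411 mol.
Product formed: 0.52 × 0.001411 = 7.337×10⁻⁴ mol.
Rate: 7.337×10⁻⁴ mol / (1180 s × 0.0207 L) = 3.0×10⁻⁵ M s⁻¹.

3.0×10⁻⁵ M s⁻¹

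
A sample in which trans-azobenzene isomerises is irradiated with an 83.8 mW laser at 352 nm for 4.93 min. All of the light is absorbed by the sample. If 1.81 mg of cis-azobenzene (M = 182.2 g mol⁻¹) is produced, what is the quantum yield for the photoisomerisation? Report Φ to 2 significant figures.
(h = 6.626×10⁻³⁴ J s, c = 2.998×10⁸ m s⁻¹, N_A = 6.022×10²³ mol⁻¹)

Φ = 0.14

Product: 1.81 mg / 182.2 g mol⁻¹ = 9.934×10⁻⁶ mol.
Photon energy at 352 nm: hc/λ = (6.626×10⁻³⁴)(2.998×10⁸)/(352×10⁻⁹) = 5.643×10⁻¹⁹ J.
Energy delivered: (83.8 mW)(295.8 s) = 24.79 J.
Photons incident: 24.79 / 5.643×10⁻¹⁹ = 4.393×10¹⁹, i.e. 4.393×10¹⁹/6.022×10²³ = 7.295×10⁻⁵ mol.
Φ = 9.934×10⁻⁶ mol / 7.295×10⁻⁵ mol photons = 0.14.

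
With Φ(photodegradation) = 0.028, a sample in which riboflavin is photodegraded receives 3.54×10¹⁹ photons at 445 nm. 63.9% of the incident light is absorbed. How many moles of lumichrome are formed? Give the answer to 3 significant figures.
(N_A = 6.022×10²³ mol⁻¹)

Moles of photons: 3.54×10¹⁹ / 6.022×10²³ = 5.878×10⁻⁵ mol.
Photons absorbed: 0.639 × 5.878×10⁻⁵ = 3.756×10⁻⁵ mol.
Product: Φ × n_abs = 0.028 × 3.756×10⁻⁵ = 1.052×10⁻⁶ mol.

1.05×10⁻⁶ mol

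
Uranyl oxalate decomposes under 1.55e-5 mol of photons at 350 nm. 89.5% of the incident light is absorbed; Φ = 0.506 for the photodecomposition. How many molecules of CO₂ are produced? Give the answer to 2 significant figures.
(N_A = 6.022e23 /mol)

4.2e18 molecules

Photons absorbed: 0.895 × 1.55e-5 = 1.387e-5 mol.
Product: Φ × n_abs = 0.506 × 1.387e-5 = 7.018e-6 mol.
As a count: 7.018e-6 × 6.022e23 = 4.2e18.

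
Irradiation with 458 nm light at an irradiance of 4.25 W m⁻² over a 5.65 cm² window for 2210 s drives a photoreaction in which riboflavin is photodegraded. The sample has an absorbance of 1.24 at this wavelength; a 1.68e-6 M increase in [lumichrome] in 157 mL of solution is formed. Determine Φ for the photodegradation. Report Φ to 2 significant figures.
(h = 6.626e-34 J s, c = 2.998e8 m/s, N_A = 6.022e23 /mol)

Product: (1.68e-6 M)(0.157 L) = 2.638e-7 mol.
Photon energy at 458 nm: hc/λ = (6.626e-34)(2.998e8)/(458e-9) = 4.337e-19 J.
Energy delivered: (4.25 W m⁻²)(5.65e-4 m²)(2210 s) = 5.307 J.
Photons incident: 5.307 / 4.337e-19 = 1.224e19, i.e. 1.224e19/6.022e23 = 2.033e-5 mol.
Fraction absorbed: 1 − 10^(−1.24) = 0.9425.
Photons absorbed: 0.9425 × 2.033e-5 = 1.916e-5 mol.
Φ = 2.638e-7 mol / 1.916e-5 mol photons = 0.014.

Φ = 0.014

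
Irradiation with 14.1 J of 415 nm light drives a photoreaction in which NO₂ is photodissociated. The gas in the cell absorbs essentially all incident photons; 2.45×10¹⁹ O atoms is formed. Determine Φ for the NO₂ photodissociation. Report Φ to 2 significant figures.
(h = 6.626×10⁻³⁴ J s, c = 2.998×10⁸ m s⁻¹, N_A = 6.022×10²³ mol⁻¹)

Product: 2.45×10¹⁹ / 6.022×10²³ = 4.068×10⁻⁵ mol.
Photon energy at 415 nm: hc/λ = (6.626×10⁻³⁴)(2.998×10⁸)/(415×10⁻⁹) = 4.787×10⁻¹⁹ J.
Photons incident: 14.1 / 4.787×10⁻¹⁹ = 2.945×10¹⁹, i.e. 2.945×10¹⁹/6.022×10²³ = 4.890×10⁻⁵ mol.
Φ = 4.068×10⁻⁵ mol / 4.890×10⁻⁵ mol photons = 0.83.

Φ = 0.83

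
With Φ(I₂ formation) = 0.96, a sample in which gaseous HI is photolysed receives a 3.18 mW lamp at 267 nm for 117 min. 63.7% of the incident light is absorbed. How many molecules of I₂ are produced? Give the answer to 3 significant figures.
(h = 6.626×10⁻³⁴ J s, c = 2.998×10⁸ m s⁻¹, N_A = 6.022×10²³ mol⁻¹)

1.83×10¹⁹ molecules

Photon energy at 267 nm: hc/λ = (6.626×10⁻³⁴)(2.998×10⁸)/(267×10⁻⁹) = 7.440×10⁻¹⁹ J.
Energy delivered: (3.18 mW)(7020 s) = 22.32 J.
Photons incident: 22.32 / 7.440×10⁻¹⁹ = 3.000×10¹⁹, i.e. 3.000×10¹⁹/6.022×10²³ = 4.982×10⁻⁵ mol.
Photons absorbed: 0.637 × 4.982×10⁻⁵ = 3.174×10⁻⁵ mol.
Product: Φ × n_abs = 0.96 × 3.174×10⁻⁵ = 3.047×10⁻⁵ mol.
As a count: 3.047×10⁻⁵ × 6.022×10²³ = 1.83×10¹⁹.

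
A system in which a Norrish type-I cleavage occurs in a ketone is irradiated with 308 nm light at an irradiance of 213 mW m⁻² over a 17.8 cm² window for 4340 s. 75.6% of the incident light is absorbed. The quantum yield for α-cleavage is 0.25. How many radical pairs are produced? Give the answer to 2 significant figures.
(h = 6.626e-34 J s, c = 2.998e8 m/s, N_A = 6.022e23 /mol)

Photon energy at 308 nm: hc/λ = (6.626e-34)(2.998e8)/(308e-9) = 6.450e-19 J.
Energy delivered: (213 mW m⁻²)(17.8e-4 m²)(4340 s) = 1.645 J.
Photons incident: 1.645 / 6.450e-19 = 2.550e18, i.e. 2.550e18/6.022e23 = 4.234e-6 mol.
Photons absorbed: 0.756 × 4.234e-6 = 3.201e-6 mol.
Product: Φ × n_abs = 0.25 × 3.201e-6 = 8.003e-7 mol.
As a count: 8.003e-7 × 6.022e23 = 4.8e17.

4.8e17 radical pairs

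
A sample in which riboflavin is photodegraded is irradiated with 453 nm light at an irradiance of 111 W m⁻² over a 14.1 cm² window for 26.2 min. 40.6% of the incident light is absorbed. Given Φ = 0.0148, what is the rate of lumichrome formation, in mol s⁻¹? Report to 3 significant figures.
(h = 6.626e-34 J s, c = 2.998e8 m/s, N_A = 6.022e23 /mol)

Photon energy at 453 nm: hc/λ = (6.626e-34)(2.998e8)/(453e-9) = 4.385e-19 J.
Energy delivered: (111 W m⁻²)(14.1e-4 m²)(1572 s) = 246.0 J.
Photons incident: 246.0 / 4.385e-19 = 5.610e20, i.e. 5.610e20/6.022e23 = 9.316e-4 mol.
Photons absorbed: 0.406 × 9.316e-4 = 3.782e-4 mol.
Product formed: 0.0148 × 3.782e-4 = 5.597e-6 mol.
Rate: 5.597e-6 / 1572 s = 3.56e-9 mol s⁻¹.

3.56e-9 mol s⁻¹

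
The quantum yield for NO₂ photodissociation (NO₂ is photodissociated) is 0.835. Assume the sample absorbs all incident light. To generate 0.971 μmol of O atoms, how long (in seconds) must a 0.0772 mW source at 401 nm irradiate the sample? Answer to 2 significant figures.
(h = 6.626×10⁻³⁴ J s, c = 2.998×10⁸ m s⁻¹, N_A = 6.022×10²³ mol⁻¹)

Product: 0.971 μmol = 9.71×10⁻⁷ mol.
Photons that must be absorbed: 9.71×10⁻⁷ / 0.835 = 1.163×10⁻⁶ mol.
Photon energy: hc/λ = 4.954×10⁻¹⁹ J; per mole, 2.983×10⁵ J mol⁻¹.
Energy required: 1.163×10⁻⁶ × 2.983×10⁵ = 0.3469 J.
Time: 0.3469 J / 7.72e-05 W = 4500 s.

t ≈ 4500 s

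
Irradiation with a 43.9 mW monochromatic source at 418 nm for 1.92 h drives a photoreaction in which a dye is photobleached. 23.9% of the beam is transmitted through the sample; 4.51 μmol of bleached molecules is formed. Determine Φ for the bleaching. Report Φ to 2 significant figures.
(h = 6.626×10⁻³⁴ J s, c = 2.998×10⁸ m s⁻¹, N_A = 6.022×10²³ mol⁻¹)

Product: 4.51 μmol = 4.51×10⁻⁶ mol.
Photon energy at 418 nm: hc/λ = (6.626×10⁻³⁴)(2.998×10⁸)/(418×10⁻⁹) = 4.752×10⁻¹⁹ J.
Energy delivered: (43.9 mW)(6912 s) = 303.4 J.
Photons incident: 303.4 / 4.752×10⁻¹⁹ = 6.385×10²⁰, i.e. 6.385×10²⁰/6.022×10²³ = 0.001060 mol.
Fraction absorbed: 1 − 23.9/100 = 0.7610.
Photons absorbed: 0.7610 × 0.001060 = 8.067×10⁻⁴ mol.
Φ = 4.51×10⁻⁶ mol / 8.067×10⁻⁴ mol photons = 0.0056.

Φ = 0.0056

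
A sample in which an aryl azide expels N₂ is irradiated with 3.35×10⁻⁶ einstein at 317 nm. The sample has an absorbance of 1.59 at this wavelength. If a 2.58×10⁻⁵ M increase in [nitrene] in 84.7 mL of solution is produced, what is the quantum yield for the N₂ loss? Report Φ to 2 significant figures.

Product: (2.58×10⁻⁵ M)(0.0847 L) = 2.185×10⁻⁶ mol.
Fraction absorbed: 1 − 10^(−1.59) = 0.9743.
Photons absorbed: 0.9743 × 3.35×10⁻⁶ = 3.264×10⁻⁶ mol.
Φ = 2.185×10⁻⁶ mol / 3.264×10⁻⁶ mol photons = 0.67.

Φ = 0.67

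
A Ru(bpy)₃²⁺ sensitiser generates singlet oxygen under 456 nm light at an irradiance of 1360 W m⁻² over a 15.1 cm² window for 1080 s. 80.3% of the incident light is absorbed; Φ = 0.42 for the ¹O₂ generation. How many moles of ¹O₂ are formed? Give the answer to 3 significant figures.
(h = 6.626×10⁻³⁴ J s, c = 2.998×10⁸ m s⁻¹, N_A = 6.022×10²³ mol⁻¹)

0.00285 mol

Photon energy at 456 nm: hc/λ = (6.626×10⁻³⁴)(2.998×10⁸)/(456×10⁻⁹) = 4.356×10⁻¹⁹ J.
Energy delivered: (1360 W m⁻²)(15.1×10⁻⁴ m²)(1080 s) = 2218 J.
Photons incident: 2218 / 4.356×10⁻¹⁹ = 5.092×10²¹, i.e. 5.092×10²¹/6.022×10²³ = 0.008456 mol.
Photons absorbed: 0.803 × 0.008456 = 0.006790 mol.
Product: Φ × n_abs = 0.42 × 0.006790 = 0.002852 mol.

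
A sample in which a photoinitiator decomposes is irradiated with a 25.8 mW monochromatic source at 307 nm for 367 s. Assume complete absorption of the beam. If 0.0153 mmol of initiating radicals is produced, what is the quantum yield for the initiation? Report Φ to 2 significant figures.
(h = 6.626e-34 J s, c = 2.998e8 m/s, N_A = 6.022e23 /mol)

Product: 0.0153 mmol = 1.53e-5 mol.
Photon energy at 307 nm: hc/λ = (6.626e-34)(2.998e8)/(307e-9) = 6.471e-19 J.
Energy delivered: (25.8 mW)(367 s) = 9.469 J.
Photons incident: 9.469 / 6.471e-19 = 1.463e19, i.e. 1.463e19/6.022e23 = 2.429e-5 mol.
Φ = 1.53e-5 mol / 2.429e-5 mol photons = 0.63.

Φ = 0.63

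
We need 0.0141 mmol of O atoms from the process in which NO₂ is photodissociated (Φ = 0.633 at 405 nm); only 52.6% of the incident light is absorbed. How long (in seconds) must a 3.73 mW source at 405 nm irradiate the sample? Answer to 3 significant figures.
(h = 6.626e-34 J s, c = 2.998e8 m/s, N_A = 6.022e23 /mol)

Product: 0.0141 mmol = 1.41e-5 mol.
Photons that must be absorbed: 1.41e-5 / 0.633 = 2.227e-5 mol.
Incident photons needed: 2.227e-5 / 0.526 = 4.234e-5 mol.
Photon energy: hc/λ = 4.905e-19 J; per mole, 2.954e5 J mol⁻¹.
Energy required: 4.234e-5 × 2.954e5 = 12.51 J.
Time: 12.51 J / 0.00373 W = 3350 s.

t ≈ 3350 s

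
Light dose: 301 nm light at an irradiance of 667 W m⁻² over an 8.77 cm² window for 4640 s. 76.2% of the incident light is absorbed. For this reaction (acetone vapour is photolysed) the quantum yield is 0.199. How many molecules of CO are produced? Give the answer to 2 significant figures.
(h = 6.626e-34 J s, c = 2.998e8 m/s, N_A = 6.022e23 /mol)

Photon energy at 301 nm: hc/λ = (6.626e-34)(2.998e8)/(301e-9) = 6.600e-19 J.
Energy delivered: (667 W m⁻²)(8.77e-4 m²)(4640 s) = 2714 J.
Photons incident: 2714 / 6.600e-19 = 4.112e21, i.e. 4.112e21/6.022e23 = 0.006828 mol.
Photons absorbed: 0.762 × 0.006828 = 0.005203 mol.
Product: Φ × n_abs = 0.199 × 0.005203 = 0.001035 mol.
As a count: 0.001035 × 6.022e23 = 6.2e20.

6.2e20 molecules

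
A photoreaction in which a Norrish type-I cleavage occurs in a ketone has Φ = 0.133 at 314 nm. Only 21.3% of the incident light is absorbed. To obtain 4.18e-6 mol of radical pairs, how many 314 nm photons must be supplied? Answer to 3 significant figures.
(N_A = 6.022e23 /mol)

8.89e19 photons

Photons that must be absorbed: 4.18e-6 / 0.133 = 3.143e-5 mol.
Incident photons needed: 3.143e-5 / 0.213 = 1.476e-4 mol.
Photon count: 1.476e-4 × 6.022e23 = 8.89e19.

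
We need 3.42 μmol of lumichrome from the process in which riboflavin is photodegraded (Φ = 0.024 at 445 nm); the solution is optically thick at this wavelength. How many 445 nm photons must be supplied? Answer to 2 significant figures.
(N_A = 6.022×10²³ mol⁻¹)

Product: 3.42 μmol = 3.42×10⁻⁶ mol.
Photons that must be absorbed: 3.42×10⁻⁶ / 0.024 = 1.425×10⁻⁴ mol.
Photon count: 1.425×10⁻⁴ × 6.022×10²³ = 8.6×10¹⁹.

8.6×10¹⁹ photons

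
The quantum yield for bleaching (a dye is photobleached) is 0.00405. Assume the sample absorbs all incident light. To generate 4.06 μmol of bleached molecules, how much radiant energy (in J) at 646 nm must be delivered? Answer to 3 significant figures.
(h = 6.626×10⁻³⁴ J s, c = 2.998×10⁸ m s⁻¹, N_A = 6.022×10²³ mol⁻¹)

186 J

Product: 4.06 μmol = 4.06×10⁻⁶ mol.
Photons that must be absorbed: 4.06×10⁻⁶ / 0.00405 = 0.001002 mol.
Photon energy: hc/λ = 3.075×10⁻¹⁹ J; per mole, 1.852×10⁵ J mol⁻¹.
Energy required: 0.001002 × 1.852×10⁵ = 186 J.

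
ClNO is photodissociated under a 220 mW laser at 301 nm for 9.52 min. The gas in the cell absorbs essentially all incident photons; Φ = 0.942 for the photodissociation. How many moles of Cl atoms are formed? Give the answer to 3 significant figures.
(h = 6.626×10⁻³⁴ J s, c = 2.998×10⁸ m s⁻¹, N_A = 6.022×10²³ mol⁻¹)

2.98×10⁻⁴ mol

Photon energy at 301 nm: hc/λ = (6.626×10⁻³⁴)(2.998×10⁸)/(301×10⁻⁹) = 6.600×10⁻¹⁹ J.
Energy delivered: (220 mW)(571.2 s) = 125.7 J.
Photons incident: 125.7 / 6.600×10⁻¹⁹ = 1.905×10²⁰, i.e. 1.905×10²⁰/6.022×10²³ = 3.163×10⁻⁴ mol.
Product: Φ × n_abs = 0.942 × 3.163×10⁻⁴ = 2.980×10⁻⁴ mol.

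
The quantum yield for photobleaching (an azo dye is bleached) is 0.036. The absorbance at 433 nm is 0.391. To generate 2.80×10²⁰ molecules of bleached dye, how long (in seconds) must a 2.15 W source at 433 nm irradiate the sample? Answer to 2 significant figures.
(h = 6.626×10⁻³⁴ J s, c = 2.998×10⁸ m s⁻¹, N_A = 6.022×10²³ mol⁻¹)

t ≈ 2800 s

Product: 2.80×10²⁰ / 6.022×10²³ = 4.650×10⁻⁴ mol.
Photons that must be absorbed: 4.650×10⁻⁴ / 0.036 = 0.01292 mol.
Fraction absorbed: 1 − 10^(−0.391) = 0.5936.
Incident photons needed: 0.01292 / 0.5936 = 0.02177 mol.
Photon energy: hc/λ = 4.588×10⁻¹⁹ J; per mole, 2.763×10⁵ J mol⁻¹.
Energy required: 0.02177 × 2.763×10⁵ = 6015 J.
Time: 6015 J / 2.15 W = 2800 s.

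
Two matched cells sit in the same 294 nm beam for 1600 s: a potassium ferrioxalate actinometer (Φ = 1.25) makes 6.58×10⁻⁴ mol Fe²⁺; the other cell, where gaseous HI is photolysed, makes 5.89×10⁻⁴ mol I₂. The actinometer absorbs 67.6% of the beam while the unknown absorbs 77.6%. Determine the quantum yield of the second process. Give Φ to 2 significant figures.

Photons absorbed by the actinometer: 6.58×10⁻⁴ / 1.25 = 5.264×10⁻⁴ mol.
Incident flux: 5.264×10⁻⁴ / 0.676 = 7.787×10⁻⁴ einstein.
Absorbed by unknown: 0.776 × 7.787×10⁻⁴ = 6.043×10⁻⁴ mol.
Φ(unknown) = 5.89×10⁻⁴ / 6.043×10⁻⁴ = 0.97.

Φ = 0.97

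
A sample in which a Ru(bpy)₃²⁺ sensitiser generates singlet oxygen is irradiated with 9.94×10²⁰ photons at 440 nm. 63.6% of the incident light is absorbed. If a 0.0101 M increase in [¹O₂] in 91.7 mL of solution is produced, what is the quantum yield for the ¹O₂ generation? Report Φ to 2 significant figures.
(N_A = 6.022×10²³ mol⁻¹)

Φ = 0.88

Product: (0.0101 M)(0.0917 L) = 9.262×10⁻⁴ mol.
Moles of photons: 9.94×10²⁰ / 6.022×10²³ = 0.001651 mol.
Photons absorbed: 0.636 × 0.001651 = 0.001050 mol.
Φ = 9.262×10⁻⁴ mol / 0.001050 mol photons = 0.88.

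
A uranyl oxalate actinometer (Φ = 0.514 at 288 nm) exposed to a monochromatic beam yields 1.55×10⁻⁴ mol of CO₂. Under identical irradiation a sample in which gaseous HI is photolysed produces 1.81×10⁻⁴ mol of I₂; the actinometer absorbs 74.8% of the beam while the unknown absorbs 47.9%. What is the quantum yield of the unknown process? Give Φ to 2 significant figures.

Photons absorbed by the actinometer: 1.55×10⁻⁴ / 0.514 = 3.016×10⁻⁴ mol.
Incident flux: 3.016×10⁻⁴ / 0.748 = 4.032×10⁻⁴ einstein.
Absorbed by unknown: 0.479 × 4.032×10⁻⁴ = 1.931×10⁻⁴ mol.
Φ(unknown) = 1.81×10⁻⁴ / 1.931×10⁻⁴ = 0.94.

Φ = 0.94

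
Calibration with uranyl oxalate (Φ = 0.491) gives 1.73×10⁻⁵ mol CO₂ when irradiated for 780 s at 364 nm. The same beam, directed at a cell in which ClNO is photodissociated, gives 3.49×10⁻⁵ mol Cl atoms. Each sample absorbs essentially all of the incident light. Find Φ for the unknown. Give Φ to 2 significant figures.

Φ = 0.99

Photons absorbed by the actinometer: 1.73×10⁻⁵ / 0.491 = 3.523×10⁻⁵ mol.
Φ(unknown) = 3.49×10⁻⁵ / 3.523×10⁻⁵ = 0.99.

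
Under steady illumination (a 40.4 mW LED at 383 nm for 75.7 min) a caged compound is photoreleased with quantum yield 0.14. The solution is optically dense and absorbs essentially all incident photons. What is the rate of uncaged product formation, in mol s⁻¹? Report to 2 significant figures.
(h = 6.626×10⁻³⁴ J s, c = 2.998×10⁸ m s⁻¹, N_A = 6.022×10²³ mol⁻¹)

1.8×10⁻⁸ mol s⁻¹

Photon energy at 383 nm: hc/λ = (6.626×10⁻³⁴)(2.998×10⁸)/(383×10⁻⁹) = 5.187×10⁻¹⁹ J.
Energy delivered: (40.4 mW)(4542 s) = 183.5 J.
Photons incident: 183.5 / 5.187×10⁻¹⁹ = 3.538×10²⁰, i.e. 3.538×10²⁰/6.022×10²³ = 5.875×10⁻⁴ mol.
Product formed: 0.14 × 5.875×10⁻⁴ = 8.225×10⁻⁵ mol.
Rate: 8.225×10⁻⁵ / 4542 s = 1.8×10⁻⁸ mol s⁻¹.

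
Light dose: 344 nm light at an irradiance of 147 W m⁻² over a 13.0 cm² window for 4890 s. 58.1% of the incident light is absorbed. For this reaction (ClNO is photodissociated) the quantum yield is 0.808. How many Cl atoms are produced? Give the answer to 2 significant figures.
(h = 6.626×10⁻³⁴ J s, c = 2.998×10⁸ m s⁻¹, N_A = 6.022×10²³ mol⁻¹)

7.6×10²⁰ atoms

Photon energy at 344 nm: hc/λ = (6.626×10⁻³⁴)(2.998×10⁸)/(344×10⁻⁹) = 5.775×10⁻¹⁹ J.
Energy delivered: (147 W m⁻²)(13.0×10⁻⁴ m²)(4890 s) = 934.5 J.
Photons incident: 934.5 / 5.775×10⁻¹⁹ = 1.618×10²¹, i.e. 1.618×10²¹/6.022×10²³ = 0.002687 mol.
Photons absorbed: 0.581 × 0.002687 = 0.001561 mol.
Product: Φ × n_abs = 0.808 × 0.001561 = 0.001261 mol.
As a count: 0.001261 × 6.022×10²³ = 7.6×10²⁰.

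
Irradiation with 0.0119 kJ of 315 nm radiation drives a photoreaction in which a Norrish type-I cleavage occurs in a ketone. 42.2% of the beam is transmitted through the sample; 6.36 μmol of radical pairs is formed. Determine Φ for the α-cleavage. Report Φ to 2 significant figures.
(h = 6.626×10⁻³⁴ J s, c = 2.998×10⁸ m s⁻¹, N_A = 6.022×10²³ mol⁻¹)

Product: 6.36 μmol = 6.36×10⁻⁶ mol.
Photon energy at 315 nm: hc/λ = (6.626×10⁻³⁴)(2.998×10⁸)/(315×10⁻⁹) = 6.306×10⁻¹⁹ J.
Incident energy: 0.0119 kJ = 11.9 J.
Photons incident: 11.9 / 6.306×10⁻¹⁹ = 1.887×10¹⁹, i.e. 1.887×10¹⁹/6.022×10²³ = 3.134×10⁻⁵ mol.
Fraction absorbed: 1 − 42.2/100 = 0.5780.
Photons absorbed: 0.5780 × 3.134×10⁻⁵ = 1.811×10⁻⁵ mol.
Φ = 6.36×10⁻⁶ mol / 1.811×10⁻⁵ mol photons = 0.35.

Φ = 0.35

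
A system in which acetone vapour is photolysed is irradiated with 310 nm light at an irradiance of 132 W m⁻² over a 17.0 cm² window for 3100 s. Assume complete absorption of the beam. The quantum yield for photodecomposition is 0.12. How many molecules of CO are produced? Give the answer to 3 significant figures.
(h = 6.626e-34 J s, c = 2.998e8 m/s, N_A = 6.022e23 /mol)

1.30e20 molecules

Photon energy at 310 nm: hc/λ = (6.626e-34)(2.998e8)/(310e-9) = 6.408e-19 J.
Energy delivered: (132 W m⁻²)(17.0e-4 m²)(3100 s) = 695.6 J.
Photons incident: 695.6 / 6.408e-19 = 1.086e21, i.e. 1.086e21/6.022e23 = 0.001803 mol.
Product: Φ × n_abs = 0.12 × 0.001803 = 2.164e-4 mol.
As a count: 2.164e-4 × 6.022e23 = 1.30e20.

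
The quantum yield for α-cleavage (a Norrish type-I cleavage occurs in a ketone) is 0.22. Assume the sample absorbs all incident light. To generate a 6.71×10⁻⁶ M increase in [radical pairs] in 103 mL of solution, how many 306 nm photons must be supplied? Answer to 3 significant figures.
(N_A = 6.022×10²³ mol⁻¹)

1.89×10¹⁸ photons

Product: (6.71×10⁻⁶ M)(0.103 L) = 6.911×10⁻⁷ mol.
Photons that must be absorbed: 6.911×10⁻⁷ / 0.22 = 3.141×10⁻⁶ mol.
Photon count: 3.141×10⁻⁶ × 6.022×10²³ = 1.89×10¹⁸.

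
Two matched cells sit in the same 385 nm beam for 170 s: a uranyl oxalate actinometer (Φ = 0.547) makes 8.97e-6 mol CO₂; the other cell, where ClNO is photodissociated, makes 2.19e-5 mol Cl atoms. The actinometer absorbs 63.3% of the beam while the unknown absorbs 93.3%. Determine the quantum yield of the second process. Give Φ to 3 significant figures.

Photons absorbed by the actinometer: 8.97e-6 / 0.547 = 1.640e-5 mol.
Incident flux: 1.640e-5 / 0.633 = 2.591e-5 einstein.
Absorbed by unknown: 0.933 × 2.591e-5 = 2.417e-5 mol.
Φ(unknown) = 2.19e-5 / 2.417e-5 = 0.906.

Φ = 0.906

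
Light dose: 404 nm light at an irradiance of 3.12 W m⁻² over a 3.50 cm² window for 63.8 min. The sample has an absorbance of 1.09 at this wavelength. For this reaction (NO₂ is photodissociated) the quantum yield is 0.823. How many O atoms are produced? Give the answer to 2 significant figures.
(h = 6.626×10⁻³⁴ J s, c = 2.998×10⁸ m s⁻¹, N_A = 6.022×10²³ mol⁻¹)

Photon energy at 404 nm: hc/λ = (6.626×10⁻³⁴)(2.998×10⁸)/(404×10⁻⁹) = 4.917×10⁻¹⁹ J.
Energy delivered: (3.12 W m⁻²)(3.50×10⁻⁴ m²)(3828 s) = 4.180 J.
Photons incident: 4.180 / 4.917×10⁻¹⁹ = 8.501×10¹⁸, i.e. 8.501×10¹⁸/6.022×10²³ = 1.412×10⁻⁵ mol.
Fraction absorbed: 1 − 10^(−1.09) = 0.9187.
Photons absorbed: 0.9187 × 1.412×10⁻⁵ = 1.297×10⁻⁵ mol.
Product: Φ × n_abs = 0.823 × 1.297×10⁻⁵ = 1.067×10⁻⁵ mol.
As a count: 1.067×10⁻⁵ × 6.022×10²³ = 6.4×10¹⁸.

6.4×10¹⁸ atoms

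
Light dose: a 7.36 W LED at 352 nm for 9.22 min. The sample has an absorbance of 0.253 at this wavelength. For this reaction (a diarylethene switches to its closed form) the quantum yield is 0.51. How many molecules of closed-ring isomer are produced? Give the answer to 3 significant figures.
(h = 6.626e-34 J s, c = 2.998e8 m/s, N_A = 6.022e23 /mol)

1.62e21 molecules

Photon energy at 352 nm: hc/λ = (6.626e-34)(2.998e8)/(352e-9) = 5.643e-19 J.
Energy delivered: (7.36 W)(553.2 s) = 4072 J.
Photons incident: 4072 / 5.643e-19 = 7.216e21, i.e. 7.216e21/6.022e23 = 0.01198 mol.
Fraction absorbed: 1 − 10^(−0.253) = 0.4415.
Photons absorbed: 0.4415 × 0.01198 = 0.005289 mol.
Product: Φ × n_abs = 0.51 × 0.005289 = 0.002697 mol.
As a count: 0.002697 × 6.022e23 = 1.62e21.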